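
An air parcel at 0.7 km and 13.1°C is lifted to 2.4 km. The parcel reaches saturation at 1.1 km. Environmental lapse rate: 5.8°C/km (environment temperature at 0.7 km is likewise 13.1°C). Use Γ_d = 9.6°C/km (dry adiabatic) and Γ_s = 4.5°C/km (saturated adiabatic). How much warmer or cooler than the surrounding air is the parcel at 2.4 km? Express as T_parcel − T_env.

+0.17°C (parcel warmer than environment)

Parcel:
  From 700 m to 1100 m (dry): cools by 9.6 × 0.4 = 3.84°C, giving 9.26°C.
  From 1100 m to 2400 m (saturated): cools by 4.5 × 1.3 = 5.85°C, giving 3.41°C.
Environment:
  From 700 m to 2400 m (environment): cools by 5.8 × 1.7 = 9.86°C, giving 3.24°C.
T_parcel − T_env = 3.41 − 3.24 = +0.17°C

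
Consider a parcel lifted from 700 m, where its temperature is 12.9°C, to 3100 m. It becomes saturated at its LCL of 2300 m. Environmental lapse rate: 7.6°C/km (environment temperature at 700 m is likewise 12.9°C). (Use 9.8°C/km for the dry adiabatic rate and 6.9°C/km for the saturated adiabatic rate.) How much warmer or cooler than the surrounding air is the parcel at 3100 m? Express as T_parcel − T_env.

Parcel:
  From 700 m to 2300 m (dry): cools by 9.8 × 1.6 = 15.68°C, giving -2.78°C.
  From 2300 m to 3100 m (saturated): cools by 6.9 × 0.8 = 5.52°C, giving -8.3°C.
Environment:
  From 700 m to 3100 m (environment): cools by 7.6 × 2.4 = 18.24°C, giving -5.34°C.
T_parcel − T_env = -8.3 − (-5.34) = -2.96°C

-2.96°C (parcel cooler than environment)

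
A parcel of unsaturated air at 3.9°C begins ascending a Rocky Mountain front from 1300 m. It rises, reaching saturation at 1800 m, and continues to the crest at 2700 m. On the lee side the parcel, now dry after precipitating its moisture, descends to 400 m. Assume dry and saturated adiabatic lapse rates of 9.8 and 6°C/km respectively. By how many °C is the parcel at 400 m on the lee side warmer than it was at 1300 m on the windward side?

Dry to 1800 m: -9.8 × 0.5 km = -4.9°C, so T = -1°C.
Saturated to 2700 m: -6 × 0.9 km = -5.4°C, so T = -6.4°C.
Dry descent to 400 m: +9.8 × 2.3 km = +22.54°C, so T = 16.14°C.
Net change vs windward start: 16.14 − 3.9 = +12.24°C

+12.24°C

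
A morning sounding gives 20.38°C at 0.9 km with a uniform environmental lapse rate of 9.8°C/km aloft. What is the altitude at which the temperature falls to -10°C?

4 km

Height above start = (20.38 − (-10)) / 9.8 = 3.1 km
Altitude = 900 m + 3100 m = 4000 m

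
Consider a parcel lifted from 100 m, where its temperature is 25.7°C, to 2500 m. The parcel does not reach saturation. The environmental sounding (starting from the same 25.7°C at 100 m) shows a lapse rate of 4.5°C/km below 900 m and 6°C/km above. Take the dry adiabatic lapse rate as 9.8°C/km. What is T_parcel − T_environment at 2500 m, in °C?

Parcel:
  Dry to 2500 m: -9.8 × 2.4 km = -23.52°C, so T = 2.18°C.
Environment:
  Environment, lower layer to 900 m: -4.5 × 0.8 km = -3.6°C, so T = 22.1°C.
  Environment, upper layer to 2500 m: -6 × 1.6 km = -9.6°C, so T = 12.5°C.
T_parcel − T_env = 2.18 − 12.5 = -10.32°C

-10.32°C (parcel cooler than environment)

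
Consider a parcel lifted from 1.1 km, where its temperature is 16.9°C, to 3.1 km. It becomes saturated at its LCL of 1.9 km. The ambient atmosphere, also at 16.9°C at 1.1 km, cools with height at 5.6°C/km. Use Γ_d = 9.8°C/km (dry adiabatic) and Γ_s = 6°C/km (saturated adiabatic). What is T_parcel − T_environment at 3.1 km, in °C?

Parcel:
  1100–1900 m, dry: Δz = 0.8 km ⇒ ΔT = -7.84°C; T = 9.06°C
  1900–3100 m, saturated: Δz = 1.2 km ⇒ ΔT = -7.2°C; T = 1.86°C
Environment:
  1100–3100 m, environment: Δz = 2 km ⇒ ΔT = -11.2°C; T = 5.7°C
T_parcel − T_env = 1.86 − 5.7 = -3.84°C

-3.84°C (parcel cooler than environment)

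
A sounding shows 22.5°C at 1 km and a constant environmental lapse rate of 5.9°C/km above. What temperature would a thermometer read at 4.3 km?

From 1000 m to 4300 m (environmental): cools by 5.9 × 3.3 = 19.47°C, giving 3.03°C.

3.03°C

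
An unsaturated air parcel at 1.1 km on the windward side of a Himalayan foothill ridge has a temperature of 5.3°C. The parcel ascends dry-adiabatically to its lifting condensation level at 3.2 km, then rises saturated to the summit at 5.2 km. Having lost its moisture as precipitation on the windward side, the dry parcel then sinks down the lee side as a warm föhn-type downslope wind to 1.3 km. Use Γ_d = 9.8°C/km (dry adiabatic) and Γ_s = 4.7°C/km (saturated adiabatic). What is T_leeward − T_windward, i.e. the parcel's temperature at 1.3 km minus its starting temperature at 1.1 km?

1100–3200 m, dry: Δz = 2.1 km ⇒ ΔT = -20.58°C; T = -15.28°C
3200–5200 m, saturated: Δz = 2 km ⇒ ΔT = -9.4°C; T = -24.68°C
5200–1300 m, dry descent: Δz = 3.9 km ⇒ ΔT = +38.22°C; T = 13.54°C
Net change vs windward start: 13.54 − 5.3 = +8.24°C

+8.24°C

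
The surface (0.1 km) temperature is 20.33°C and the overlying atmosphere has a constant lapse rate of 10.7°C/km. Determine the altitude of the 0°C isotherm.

2 km

Height above start = (20.33 − 0) / 10.7 = 1.9 km
Altitude = 100 m + 1900 m = 2000 m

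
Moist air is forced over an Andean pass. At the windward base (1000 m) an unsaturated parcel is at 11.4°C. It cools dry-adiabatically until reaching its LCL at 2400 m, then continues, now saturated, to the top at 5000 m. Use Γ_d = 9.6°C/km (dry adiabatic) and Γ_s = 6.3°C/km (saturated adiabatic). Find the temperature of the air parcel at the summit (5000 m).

1000–2400 m, dry: Δz = 1.4 km ⇒ ΔT = -13.44°C; T = -2.04°C
2400–5000 m, saturated: Δz = 2.6 km ⇒ ΔT = -16.38°C; T = -18.42°C

-18.42°C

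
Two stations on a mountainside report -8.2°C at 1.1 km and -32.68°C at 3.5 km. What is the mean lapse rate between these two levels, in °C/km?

Γ = −ΔT/Δz = (-8.2 − (-32.68)) / (3500 − 1100) m
  = 24.48°C / 2.4 km = 10.2°C/km

10.2°C/km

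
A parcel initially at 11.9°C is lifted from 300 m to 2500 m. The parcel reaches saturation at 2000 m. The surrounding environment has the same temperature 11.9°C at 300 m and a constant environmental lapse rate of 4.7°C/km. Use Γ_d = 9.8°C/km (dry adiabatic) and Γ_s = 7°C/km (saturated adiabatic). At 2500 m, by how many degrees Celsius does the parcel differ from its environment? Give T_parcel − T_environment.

-9.82°C (parcel cooler than environment)

Parcel:
  300 → 2000 m (dry, 9.8°C/km): ΔT = -9.8 × 1.7 = -16.66°C → T = -4.76°C
  2000 → 2500 m (saturated, 7°C/km): ΔT = -7 × 0.5 = -3.5°C → T = -8.26°C
Environment:
  300 → 2500 m (environment, 4.7°C/km): ΔT = -4.7 × 2.2 = -10.34°C → T = 1.56°C
T_parcel − T_env = -8.26 − 1.56 = -9.82°C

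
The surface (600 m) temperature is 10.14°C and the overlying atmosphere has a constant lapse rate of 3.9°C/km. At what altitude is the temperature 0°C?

3200 m

Height above start = (10.14 − 0) / 3.9 = 2.6 km
Altitude = 600 m + 2600 m = 3200 m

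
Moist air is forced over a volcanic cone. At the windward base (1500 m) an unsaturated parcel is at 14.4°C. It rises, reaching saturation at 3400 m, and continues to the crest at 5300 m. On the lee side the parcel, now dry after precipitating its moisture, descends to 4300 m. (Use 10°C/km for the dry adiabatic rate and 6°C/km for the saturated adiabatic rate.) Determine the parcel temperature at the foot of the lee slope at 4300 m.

Dry to 3400 m: -10 × 1.9 km = -19°C, so T = -4.6°C.
Saturated to 5300 m: -6 × 1.9 km = -11.4°C, so T = -16°C.
Dry descent to 4300 m: +10 × 1 km = +10°C, so T = -6°C.

-6°C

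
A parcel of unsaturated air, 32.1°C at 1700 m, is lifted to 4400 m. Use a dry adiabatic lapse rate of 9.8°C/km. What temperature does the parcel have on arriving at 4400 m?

From 1700 m to 4400 m (dry adiabatic): cools by 9.8 × 2.7 = 26.46°C, giving 5.64°C.

5.64°C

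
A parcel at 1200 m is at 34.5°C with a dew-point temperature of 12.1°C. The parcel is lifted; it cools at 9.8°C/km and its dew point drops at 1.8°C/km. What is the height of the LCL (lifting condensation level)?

T and T_d converge at 9.8 − 1.8 = 8°C per km
Height above start = (34.5 − 12.1) / 8 = 2.8 km
LCL altitude = 1200 m + 2800 m = 4000 m

4000 m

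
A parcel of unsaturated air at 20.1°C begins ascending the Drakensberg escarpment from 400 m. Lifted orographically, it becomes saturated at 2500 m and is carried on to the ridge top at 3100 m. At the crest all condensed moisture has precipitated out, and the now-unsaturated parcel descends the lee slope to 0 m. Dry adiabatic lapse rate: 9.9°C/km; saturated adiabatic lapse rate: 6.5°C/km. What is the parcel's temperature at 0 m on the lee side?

400–2500 m, dry: Δz = 2.1 km ⇒ ΔT = -20.79°C; T = -0.69°C
2500–3100 m, saturated: Δz = 0.6 km ⇒ ΔT = -3.9°C; T = -4.59°C
3100–0 m, dry descent: Δz = 3.1 km ⇒ ΔT = +30.69°C; T = 26.1°C

26.1°C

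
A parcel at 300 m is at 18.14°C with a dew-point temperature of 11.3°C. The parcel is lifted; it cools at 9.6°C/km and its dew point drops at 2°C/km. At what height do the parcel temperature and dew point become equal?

1200 m

T and T_d converge at 9.6 − 2 = 7.6°C per km
Height above start = (18.14 − 11.3) / 7.6 = 0.9 km
LCL altitude = 300 m + 900 m = 1200 m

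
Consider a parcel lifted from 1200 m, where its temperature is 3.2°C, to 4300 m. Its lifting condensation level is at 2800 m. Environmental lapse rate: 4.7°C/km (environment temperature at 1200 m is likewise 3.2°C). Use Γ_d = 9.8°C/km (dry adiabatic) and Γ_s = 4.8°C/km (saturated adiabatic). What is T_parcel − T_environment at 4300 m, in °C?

Parcel:
  1200 → 2800 m (dry, 9.8°C/km): ΔT = -9.8 × 1.6 = -15.68°C → T = -12.48°C
  2800 → 4300 m (saturated, 4.8°C/km): ΔT = -4.8 × 1.5 = -7.2°C → T = -19.68°C
Environment:
  1200 → 4300 m (environment, 4.7°C/km): ΔT = -4.7 × 3.1 = -14.57°C → T = -11.37°C
T_parcel − T_env = -19.68 − (-11.37) = -8.31°C

-8.31°C (parcel cooler than environment)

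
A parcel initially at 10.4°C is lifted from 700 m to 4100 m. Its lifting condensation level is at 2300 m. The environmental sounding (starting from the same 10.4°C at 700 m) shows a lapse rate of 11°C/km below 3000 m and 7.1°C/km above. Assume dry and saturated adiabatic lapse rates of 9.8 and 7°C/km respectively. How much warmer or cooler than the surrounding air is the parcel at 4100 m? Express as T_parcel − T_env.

+4.83°C (parcel warmer than environment)

Parcel:
  Dry to 2300 m: -9.8 × 1.6 km = -15.68°C, so T = -5.28°C.
  Saturated to 4100 m: -7 × 1.8 km = -12.6°C, so T = -17.88°C.
Environment:
  Environment, lower layer to 3000 m: -11 × 2.3 km = -25.3°C, so T = -14.9°C.
  Environment, upper layer to 4100 m: -7.1 × 1.1 km = -7.81°C, so T = -22.71°C.
T_parcel − T_env = -17.88 − (-22.71) = +4.83°C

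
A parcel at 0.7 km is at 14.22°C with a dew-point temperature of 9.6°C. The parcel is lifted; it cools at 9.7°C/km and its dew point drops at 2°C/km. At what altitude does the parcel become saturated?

1.3 km

T and T_d converge at 9.7 − 2 = 7.7°C per km
Height above start = (14.22 − 9.6) / 7.7 = 0.6 km
LCL altitude = 700 m + 600 m = 1300 m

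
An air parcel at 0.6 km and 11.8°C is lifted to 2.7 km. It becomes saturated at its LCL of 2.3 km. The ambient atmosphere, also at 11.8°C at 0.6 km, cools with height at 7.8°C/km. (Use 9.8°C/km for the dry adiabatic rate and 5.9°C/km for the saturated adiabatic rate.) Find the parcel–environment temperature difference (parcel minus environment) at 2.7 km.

-2.64°C (parcel cooler than environment)

Parcel:
  600–2300 m, dry: Δz = 1.7 km ⇒ ΔT = -16.66°C; T = -4.86°C
  2300–2700 m, saturated: Δz = 0.4 km ⇒ ΔT = -2.36°C; T = -7.22°C
Environment:
  600–2700 m, environment: Δz = 2.1 km ⇒ ΔT = -16.38°C; T = -4.58°C
T_parcel − T_env = -7.22 − (-4.58) = -2.64°C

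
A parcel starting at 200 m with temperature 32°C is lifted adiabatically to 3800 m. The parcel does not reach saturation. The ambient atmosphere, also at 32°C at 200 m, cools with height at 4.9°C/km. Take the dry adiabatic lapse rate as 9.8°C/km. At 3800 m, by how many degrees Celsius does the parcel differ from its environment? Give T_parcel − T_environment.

Parcel:
  Dry to 3800 m: -9.8 × 3.6 km = -35.28°C, so T = -3.28°C.
Environment:
  Environment to 3800 m: -4.9 × 3.6 km = -17.64°C, so T = 14.36°C.
T_parcel − T_env = -3.28 − 14.36 = -17.64°C

-17.64°C (parcel cooler than environment)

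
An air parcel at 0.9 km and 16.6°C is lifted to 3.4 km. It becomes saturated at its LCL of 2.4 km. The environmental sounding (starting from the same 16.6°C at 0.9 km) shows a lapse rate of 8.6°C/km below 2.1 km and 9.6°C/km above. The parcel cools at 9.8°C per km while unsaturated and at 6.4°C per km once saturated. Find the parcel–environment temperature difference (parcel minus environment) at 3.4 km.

Parcel:
  From 900 m to 2400 m (dry): cools by 9.8 × 1.5 = 14.7°C, giving 1.9°C.
  From 2400 m to 3400 m (saturated): cools by 6.4 × 1 = 6.4°C, giving -4.5°C.
Environment:
  From 900 m to 2100 m (environment, lower layer): cools by 8.6 × 1.2 = 10.32°C, giving 6.28°C.
  From 2100 m to 3400 m (environment, upper layer): cools by 9.6 × 1.3 = 12.48°C, giving -6.2°C.
T_parcel − T_env = -4.5 − (-6.2) = +1.7°C

+1.7°C (parcel warmer than environment)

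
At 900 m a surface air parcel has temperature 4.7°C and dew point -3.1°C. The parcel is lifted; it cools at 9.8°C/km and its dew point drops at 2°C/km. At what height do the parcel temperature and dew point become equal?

T and T_d converge at 9.8 − 2 = 7.8°C per km
Height above start = (4.7 − (-3.1)) / 7.8 = 1 km
LCL altitude = 900 m + 1000 m = 1900 m

1900 m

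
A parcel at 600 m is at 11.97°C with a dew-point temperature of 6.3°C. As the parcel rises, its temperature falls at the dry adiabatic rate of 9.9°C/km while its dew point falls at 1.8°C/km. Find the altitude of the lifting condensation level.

1300 m

T and T_d converge at 9.9 − 1.8 = 8.1°C per km
Height above start = (11.97 − 6.3) / 8.1 = 0.7 km
LCL altitude = 600 m + 700 m = 1300 m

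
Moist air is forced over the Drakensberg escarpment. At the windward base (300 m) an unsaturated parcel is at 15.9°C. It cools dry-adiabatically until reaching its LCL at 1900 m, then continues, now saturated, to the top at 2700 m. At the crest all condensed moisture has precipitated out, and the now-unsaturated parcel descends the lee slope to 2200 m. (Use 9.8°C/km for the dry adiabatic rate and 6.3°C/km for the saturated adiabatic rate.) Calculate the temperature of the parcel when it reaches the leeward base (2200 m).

From 300 m to 1900 m (dry): cools by 9.8 × 1.6 = 15.68°C, giving 0.22°C.
From 1900 m to 2700 m (saturated): cools by 6.3 × 0.8 = 5.04°C, giving -4.82°C.
From 2700 m to 2200 m (dry descent): warms by 9.8 × 0.5 = 4.9°C, giving 0.08°C.

0.08°C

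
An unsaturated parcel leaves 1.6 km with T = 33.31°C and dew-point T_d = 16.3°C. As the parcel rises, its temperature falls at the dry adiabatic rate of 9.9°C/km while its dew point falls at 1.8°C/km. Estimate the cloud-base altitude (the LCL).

3.7 km

T and T_d converge at 9.9 − 1.8 = 8.1°C per km
Height above start = (33.31 − 16.3) / 8.1 = 2.1 km
LCL altitude = 1600 m + 2100 m = 3700 m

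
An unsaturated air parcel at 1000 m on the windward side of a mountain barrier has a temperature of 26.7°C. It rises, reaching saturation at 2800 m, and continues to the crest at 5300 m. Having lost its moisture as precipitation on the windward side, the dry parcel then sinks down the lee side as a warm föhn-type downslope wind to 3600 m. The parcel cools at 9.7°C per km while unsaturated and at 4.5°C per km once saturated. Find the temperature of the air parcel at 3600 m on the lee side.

1000 → 2800 m (dry, 9.7°C/km): ΔT = -9.7 × 1.8 = -17.46°C → T = 9.24°C
2800 → 5300 m (saturated, 4.5°C/km): ΔT = -4.5 × 2.5 = -11.25°C → T = -2.01°C
5300 → 3600 m (dry descent, 9.7°C/km): ΔT = +9.7 × 1.7 = +16.49°C → T = 14.48°C

14.48°C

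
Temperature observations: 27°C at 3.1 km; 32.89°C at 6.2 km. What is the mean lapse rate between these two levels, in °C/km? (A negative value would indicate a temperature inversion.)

Γ = −ΔT/Δz = (27 − 32.89) / (6200 − 3100) m
  = -5.89°C / 3.1 km = -1.9°C/km

-1.9°C/km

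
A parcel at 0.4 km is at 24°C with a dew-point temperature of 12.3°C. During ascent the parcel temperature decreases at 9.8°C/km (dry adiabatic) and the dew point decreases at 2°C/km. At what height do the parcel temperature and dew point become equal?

T and T_d converge at 9.8 − 2 = 7.8°C per km
Height above start = (24 − 12.3) / 7.8 = 1.5 km
LCL altitude = 400 m + 1500 m = 1900 m

1.9 km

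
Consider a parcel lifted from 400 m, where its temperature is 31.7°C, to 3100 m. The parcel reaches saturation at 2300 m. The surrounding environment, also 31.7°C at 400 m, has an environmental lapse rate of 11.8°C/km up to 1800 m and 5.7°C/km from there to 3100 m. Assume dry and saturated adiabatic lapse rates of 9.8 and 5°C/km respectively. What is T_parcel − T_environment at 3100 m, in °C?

Parcel:
  From 400 m to 2300 m (dry): cools by 9.8 × 1.9 = 18.62°C, giving 13.08°C.
  From 2300 m to 3100 m (saturated): cools by 5 × 0.8 = 4°C, giving 9.08°C.
Environment:
  From 400 m to 1800 m (environment, lower layer): cools by 11.8 × 1.4 = 16.52°C, giving 15.18°C.
  From 1800 m to 3100 m (environment, upper layer): cools by 5.7 × 1.3 = 7.41°C, giving 7.77°C.
T_parcel − T_env = 9.08 − 7.77 = +1.31°C

+1.31°C (parcel warmer than environment)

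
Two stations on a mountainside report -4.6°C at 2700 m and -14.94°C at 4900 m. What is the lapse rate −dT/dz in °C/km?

Γ = −ΔT/Δz = (-4.6 − (-14.94)) / (4900 − 2700) m
  = 10.34°C / 2.2 km = 4.7°C/km

4.7°C/km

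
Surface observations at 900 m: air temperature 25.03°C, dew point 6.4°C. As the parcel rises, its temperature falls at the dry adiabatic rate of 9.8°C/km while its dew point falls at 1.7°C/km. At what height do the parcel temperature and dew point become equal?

T and T_d converge at 9.8 − 1.7 = 8.1°C per km
Height above start = (25.03 − 6.4) / 8.1 = 2.3 km
LCL altitude = 900 m + 2300 m = 3200 m

3200 m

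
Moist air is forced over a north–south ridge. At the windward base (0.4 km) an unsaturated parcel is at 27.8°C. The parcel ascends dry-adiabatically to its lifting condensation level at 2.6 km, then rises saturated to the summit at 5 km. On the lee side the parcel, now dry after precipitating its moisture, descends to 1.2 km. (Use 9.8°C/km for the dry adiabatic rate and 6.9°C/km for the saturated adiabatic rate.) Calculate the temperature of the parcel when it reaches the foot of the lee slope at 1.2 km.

Dry to 2600 m: -9.8 × 2.2 km = -21.56°C, so T = 6.24°C.
Saturated to 5000 m: -6.9 × 2.4 km = -16.56°C, so T = -10.32°C.
Dry descent to 1200 m: +9.8 × 3.8 km = +37.24°C, so T = 26.92°C.

26.92°C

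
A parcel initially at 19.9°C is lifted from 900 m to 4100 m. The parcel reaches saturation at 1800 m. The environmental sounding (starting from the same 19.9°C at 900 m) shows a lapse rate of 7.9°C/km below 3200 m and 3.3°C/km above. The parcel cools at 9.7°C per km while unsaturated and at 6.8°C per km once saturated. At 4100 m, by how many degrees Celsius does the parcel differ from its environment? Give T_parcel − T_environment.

Parcel:
  900–1800 m, dry: Δz = 0.9 km ⇒ ΔT = -8.73°C; T = 11.17°C
  1800–4100 m, saturated: Δz = 2.3 km ⇒ ΔT = -15.64°C; T = -4.47°C
Environment:
  900–3200 m, environment, lower layer: Δz = 2.3 km ⇒ ΔT = -18.17°C; T = 1.73°C
  3200–4100 m, environment, upper layer: Δz = 0.9 km ⇒ ΔT = -2.97°C; T = -1.24°C
T_parcel − T_env = -4.47 − (-1.24) = -3.23°C

-3.23°C (parcel cooler than environment)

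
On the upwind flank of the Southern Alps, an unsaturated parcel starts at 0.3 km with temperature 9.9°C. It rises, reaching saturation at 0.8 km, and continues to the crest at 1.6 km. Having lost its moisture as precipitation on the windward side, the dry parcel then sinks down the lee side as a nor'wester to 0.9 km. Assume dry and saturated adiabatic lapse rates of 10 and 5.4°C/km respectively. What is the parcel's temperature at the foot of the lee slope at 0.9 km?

300 → 800 m (dry, 10°C/km): ΔT = -10 × 0.5 = -5°C → T = 4.9°C
800 → 1600 m (saturated, 5.4°C/km): ΔT = -5.4 × 0.8 = -4.32°C → T = 0.58°C
1600 → 900 m (dry descent, 10°C/km): ΔT = +10 × 0.7 = +7°C → T = 7.58°C

7.58°C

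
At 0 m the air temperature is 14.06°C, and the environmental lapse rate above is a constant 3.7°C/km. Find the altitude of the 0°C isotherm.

3800 m

Height above start = (14.06 − 0) / 3.7 = 3.8 km
Altitude = 0 m + 3800 m = 3800 m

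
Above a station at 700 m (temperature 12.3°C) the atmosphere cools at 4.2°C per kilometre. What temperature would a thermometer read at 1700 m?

700–1700 m, environmental: Δz = 1 km ⇒ ΔT = -4.2°C; T = 8.1°C

8.1°C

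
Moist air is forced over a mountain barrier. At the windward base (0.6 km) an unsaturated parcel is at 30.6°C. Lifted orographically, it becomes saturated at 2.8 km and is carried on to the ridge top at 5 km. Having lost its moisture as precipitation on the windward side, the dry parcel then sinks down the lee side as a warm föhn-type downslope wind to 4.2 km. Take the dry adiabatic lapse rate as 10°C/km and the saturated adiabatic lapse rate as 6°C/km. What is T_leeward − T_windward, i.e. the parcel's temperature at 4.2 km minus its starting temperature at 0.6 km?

-27.2°C

Dry to 2800 m: -10 × 2.2 km = -22°C, so T = 8.6°C.
Saturated to 5000 m: -6 × 2.2 km = -13.2°C, so T = -4.6°C.
Dry descent to 4200 m: +10 × 0.8 km = +8°C, so T = 3.4°C.
Net change vs windward start: 3.4 − 30.6 = -27.2°C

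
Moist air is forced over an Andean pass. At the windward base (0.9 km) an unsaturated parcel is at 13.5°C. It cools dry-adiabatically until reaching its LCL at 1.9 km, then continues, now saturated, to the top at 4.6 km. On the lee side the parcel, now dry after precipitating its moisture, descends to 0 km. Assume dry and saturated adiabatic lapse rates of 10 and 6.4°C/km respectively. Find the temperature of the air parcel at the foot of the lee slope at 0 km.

32.22°C

900–1900 m, dry: Δz = 1 km ⇒ ΔT = -10°C; T = 3.5°C
1900–4600 m, saturated: Δz = 2.7 km ⇒ ΔT = -17.28°C; T = -13.78°C
4600–0 m, dry descent: Δz = 4.6 km ⇒ ΔT = +46°C; T = 32.22°C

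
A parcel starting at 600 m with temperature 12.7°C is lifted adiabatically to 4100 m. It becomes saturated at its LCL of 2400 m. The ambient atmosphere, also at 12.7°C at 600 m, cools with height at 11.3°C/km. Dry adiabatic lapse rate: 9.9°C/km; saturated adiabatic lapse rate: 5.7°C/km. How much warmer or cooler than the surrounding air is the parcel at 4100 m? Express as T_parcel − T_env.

+12.04°C (parcel warmer than environment)

Parcel:
  600–2400 m, dry: Δz = 1.8 km ⇒ ΔT = -17.82°C; T = -5.12°C
  2400–4100 m, saturated: Δz = 1.7 km ⇒ ΔT = -9.69°C; T = -14.81°C
Environment:
  600–4100 m, environment: Δz = 3.5 km ⇒ ΔT = -39.55°C; T = -26.85°C
T_parcel − T_env = -14.81 − (-26.85) = +12.04°C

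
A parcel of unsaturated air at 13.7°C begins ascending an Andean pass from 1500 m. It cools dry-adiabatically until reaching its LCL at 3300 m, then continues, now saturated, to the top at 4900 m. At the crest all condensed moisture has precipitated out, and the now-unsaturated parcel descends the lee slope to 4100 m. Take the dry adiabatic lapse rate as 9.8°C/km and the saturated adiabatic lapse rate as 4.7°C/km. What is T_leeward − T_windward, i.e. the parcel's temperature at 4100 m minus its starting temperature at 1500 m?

1500–3300 m, dry: Δz = 1.8 km ⇒ ΔT = -17.64°C; T = -3.94°C
3300–4900 m, saturated: Δz = 1.6 km ⇒ ΔT = -7.52°C; T = -11.46°C
4900–4100 m, dry descent: Δz = 0.8 km ⇒ ΔT = +7.84°C; T = -3.62°C
Net change vs windward start: -3.62 − 13.7 = -17.32°C

-17.32°C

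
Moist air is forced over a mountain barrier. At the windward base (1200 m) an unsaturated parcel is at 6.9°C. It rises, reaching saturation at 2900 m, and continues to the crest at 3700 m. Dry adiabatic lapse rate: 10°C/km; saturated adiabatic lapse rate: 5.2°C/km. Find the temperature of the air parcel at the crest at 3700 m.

-14.26°C

From 1200 m to 2900 m (dry): cools by 10 × 1.7 = 17°C, giving -10.1°C.
From 2900 m to 3700 m (saturated): cools by 5.2 × 0.8 = 4.16°C, giving -14.26°C.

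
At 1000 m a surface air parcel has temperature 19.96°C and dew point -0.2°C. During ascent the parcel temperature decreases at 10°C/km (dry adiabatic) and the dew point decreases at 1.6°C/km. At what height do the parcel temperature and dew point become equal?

T and T_d converge at 10 − 1.6 = 8.4°C per km
Height above start = (19.96 − (-0.2)) / 8.4 = 2.4 km
LCL altitude = 1000 m + 2400 m = 3400 m

3400 m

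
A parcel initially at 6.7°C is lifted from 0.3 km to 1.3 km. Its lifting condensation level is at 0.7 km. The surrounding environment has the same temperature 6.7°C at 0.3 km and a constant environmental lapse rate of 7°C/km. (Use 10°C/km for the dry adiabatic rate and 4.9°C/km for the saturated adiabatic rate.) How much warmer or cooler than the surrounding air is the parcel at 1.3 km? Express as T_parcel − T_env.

+0.06°C (parcel warmer than environment)

Parcel:
  Dry to 700 m: -10 × 0.4 km = -4°C, so T = 2.7°C.
  Saturated to 1300 m: -4.9 × 0.6 km = -2.94°C, so T = -0.24°C.
Environment:
  Environment to 1300 m: -7 × 1 km = -7°C, so T = -0.3°C.
T_parcel − T_env = -0.24 − (-0.3) = +0.06°C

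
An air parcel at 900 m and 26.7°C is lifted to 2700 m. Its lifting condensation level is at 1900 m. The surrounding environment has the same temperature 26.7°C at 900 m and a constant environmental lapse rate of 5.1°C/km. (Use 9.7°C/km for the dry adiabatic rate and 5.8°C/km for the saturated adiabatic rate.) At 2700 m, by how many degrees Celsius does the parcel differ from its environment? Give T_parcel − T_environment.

Parcel:
  From 900 m to 1900 m (dry): cools by 9.7 × 1 = 9.7°C, giving 17°C.
  From 1900 m to 2700 m (saturated): cools by 5.8 × 0.8 = 4.64°C, giving 12.36°C.
Environment:
  From 900 m to 2700 m (environment): cools by 5.1 × 1.8 = 9.18°C, giving 17.52°C.
T_parcel − T_env = 12.36 − 17.52 = -5.16°C

-5.16°C (parcel cooler than environment)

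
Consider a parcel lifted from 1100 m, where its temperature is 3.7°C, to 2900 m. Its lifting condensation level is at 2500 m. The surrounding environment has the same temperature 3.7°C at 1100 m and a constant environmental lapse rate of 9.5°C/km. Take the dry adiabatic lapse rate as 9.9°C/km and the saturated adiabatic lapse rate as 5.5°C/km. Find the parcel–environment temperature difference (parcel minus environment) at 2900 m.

+1.04°C (parcel warmer than environment)

Parcel:
  1100 → 2500 m (dry, 9.9°C/km): ΔT = -9.9 × 1.4 = -13.86°C → T = -10.16°C
  2500 → 2900 m (saturated, 5.5°C/km): ΔT = -5.5 × 0.4 = -2.2°C → T = -12.36°C
Environment:
  1100 → 2900 m (environment, 9.5°C/km): ΔT = -9.5 × 1.8 = -17.1°C → T = -13.4°C
T_parcel − T_env = -12.36 − (-13.4) = +1.04°C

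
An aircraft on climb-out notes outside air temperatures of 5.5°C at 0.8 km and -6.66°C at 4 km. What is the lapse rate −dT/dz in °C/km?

3.8°C/km

Γ = −ΔT/Δz = (5.5 − (-6.66)) / (4000 − 800) m
  = 12.16°C / 3.2 km = 3.8°C/km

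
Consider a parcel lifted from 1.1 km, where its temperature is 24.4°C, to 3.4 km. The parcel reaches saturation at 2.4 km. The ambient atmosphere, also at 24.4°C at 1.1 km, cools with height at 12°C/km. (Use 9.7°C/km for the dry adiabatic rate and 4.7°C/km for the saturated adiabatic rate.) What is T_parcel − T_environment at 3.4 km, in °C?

+10.29°C (parcel warmer than environment)

Parcel:
  1100 → 2400 m (dry, 9.7°C/km): ΔT = -9.7 × 1.3 = -12.61°C → T = 11.79°C
  2400 → 3400 m (saturated, 4.7°C/km): ΔT = -4.7 × 1 = -4.7°C → T = 7.09°C
Environment:
  1100 → 3400 m (environment, 12°C/km): ΔT = -12 × 2.3 = -27.6°C → T = -3.2°C
T_parcel − T_env = 7.09 − (-3.2) = +10.29°C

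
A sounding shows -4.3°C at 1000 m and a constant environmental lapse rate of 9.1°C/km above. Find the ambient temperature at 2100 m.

Environmental to 2100 m: -9.1 × 1.1 km = -10.01°C, so T = -14.31°C.

-14.31°C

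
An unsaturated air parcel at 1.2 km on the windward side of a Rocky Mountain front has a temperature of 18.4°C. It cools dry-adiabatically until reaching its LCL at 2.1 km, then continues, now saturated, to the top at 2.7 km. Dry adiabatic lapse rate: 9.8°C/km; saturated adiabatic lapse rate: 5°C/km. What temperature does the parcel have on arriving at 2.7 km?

From 1200 m to 2100 m (dry): cools by 9.8 × 0.9 = 8.82°C, giving 9.58°C.
From 2100 m to 2700 m (saturated): cools by 5 × 0.6 = 3°C, giving 6.58°C.

6.58°C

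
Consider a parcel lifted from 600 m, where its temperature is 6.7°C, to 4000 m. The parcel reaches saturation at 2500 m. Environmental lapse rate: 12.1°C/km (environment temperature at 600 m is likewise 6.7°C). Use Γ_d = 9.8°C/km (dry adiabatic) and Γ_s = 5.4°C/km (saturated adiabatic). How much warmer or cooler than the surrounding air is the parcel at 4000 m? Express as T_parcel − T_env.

+14.42°C (parcel warmer than environment)

Parcel:
  600–2500 m, dry: Δz = 1.9 km ⇒ ΔT = -18.62°C; T = -11.92°C
  2500–4000 m, saturated: Δz = 1.5 km ⇒ ΔT = -8.1°C; T = -20.02°C
Environment:
  600–4000 m, environment: Δz = 3.4 km ⇒ ΔT = -41.14°C; T = -34.44°C
T_parcel − T_env = -20.02 − (-34.44) = +14.42°C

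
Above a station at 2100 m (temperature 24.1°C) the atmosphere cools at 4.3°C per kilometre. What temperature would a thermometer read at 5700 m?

2100–5700 m, environmental: Δz = 3.6 km ⇒ ΔT = -15.48°C; T = 8.62°C

8.62°C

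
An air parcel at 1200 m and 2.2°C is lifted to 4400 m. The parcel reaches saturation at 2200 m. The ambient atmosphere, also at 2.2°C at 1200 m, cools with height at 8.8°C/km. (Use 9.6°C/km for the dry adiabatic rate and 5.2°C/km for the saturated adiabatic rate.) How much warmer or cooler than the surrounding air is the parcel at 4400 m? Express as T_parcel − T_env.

Parcel:
  Dry to 2200 m: -9.6 × 1 km = -9.6°C, so T = -7.4°C.
  Saturated to 4400 m: -5.2 × 2.2 km = -11.44°C, so T = -18.84°C.
Environment:
  Environment to 4400 m: -8.8 × 3.2 km = -28.16°C, so T = -25.96°C.
T_parcel − T_env = -18.84 − (-25.96) = +7.12°C

+7.12°C (parcel warmer than environment)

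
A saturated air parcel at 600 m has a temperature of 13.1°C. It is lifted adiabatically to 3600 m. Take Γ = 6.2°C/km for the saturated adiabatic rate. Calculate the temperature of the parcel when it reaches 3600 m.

600–3600 m, saturated adiabatic: Δz = 3 km ⇒ ΔT = -18.6°C; T = -5.5°C

-5.5°C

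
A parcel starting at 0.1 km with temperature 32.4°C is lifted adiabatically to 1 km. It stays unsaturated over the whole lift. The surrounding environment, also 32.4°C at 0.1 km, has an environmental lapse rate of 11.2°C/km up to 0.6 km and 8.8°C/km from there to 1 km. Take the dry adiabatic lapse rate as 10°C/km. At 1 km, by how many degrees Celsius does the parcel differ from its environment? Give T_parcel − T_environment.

Parcel:
  100–1000 m, dry: Δz = 0.9 km ⇒ ΔT = -9°C; T = 23.4°C
Environment:
  100–600 m, environment, lower layer: Δz = 0.5 km ⇒ ΔT = -5.6°C; T = 26.8°C
  600–1000 m, environment, upper layer: Δz = 0.4 km ⇒ ΔT = -3.52°C; T = 23.28°C
T_parcel − T_env = 23.4 − 23.28 = +0.12°C

+0.12°C (parcel warmer than environment)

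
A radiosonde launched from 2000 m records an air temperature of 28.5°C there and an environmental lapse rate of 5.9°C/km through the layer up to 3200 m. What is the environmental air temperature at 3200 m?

2000 → 3200 m (environmental, 5.9°C/km): ΔT = -5.9 × 1.2 = -7.08°C → T = 21.42°C

21.42°C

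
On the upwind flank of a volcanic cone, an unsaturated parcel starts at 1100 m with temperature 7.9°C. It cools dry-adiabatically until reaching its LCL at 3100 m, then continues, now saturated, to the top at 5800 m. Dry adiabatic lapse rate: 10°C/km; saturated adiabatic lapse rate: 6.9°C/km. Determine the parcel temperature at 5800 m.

1100 → 3100 m (dry, 10°C/km): ΔT = -10 × 2 = -20°C → T = -12.1°C
3100 → 5800 m (saturated, 6.9°C/km): ΔT = -6.9 × 2.7 = -18.63°C → T = -30.73°C

-30.73°C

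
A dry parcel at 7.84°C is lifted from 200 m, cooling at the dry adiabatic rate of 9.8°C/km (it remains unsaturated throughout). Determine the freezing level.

1000 m

Height above start = (7.84 − 0) / 9.8 = 0.8 km
Altitude = 200 m + 800 m = 1000 m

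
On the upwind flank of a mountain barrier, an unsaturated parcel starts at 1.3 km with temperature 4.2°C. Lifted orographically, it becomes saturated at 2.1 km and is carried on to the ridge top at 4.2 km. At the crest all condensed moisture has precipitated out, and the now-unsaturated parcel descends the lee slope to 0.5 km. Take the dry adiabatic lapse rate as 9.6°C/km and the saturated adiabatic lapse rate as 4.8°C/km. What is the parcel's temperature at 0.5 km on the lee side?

21.96°C

Dry to 2100 m: -9.6 × 0.8 km = -7.68°C, so T = -3.48°C.
Saturated to 4200 m: -4.8 × 2.1 km = -10.08°C, so T = -13.56°C.
Dry descent to 500 m: +9.6 × 3.7 km = +35.52°C, so T = 21.96°C.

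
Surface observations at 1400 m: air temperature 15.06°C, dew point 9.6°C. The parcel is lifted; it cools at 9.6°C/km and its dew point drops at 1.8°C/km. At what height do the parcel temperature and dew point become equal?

2100 m

T and T_d converge at 9.6 − 1.8 = 7.8°C per km
Height above start = (15.06 − 9.6) / 7.8 = 0.7 km
LCL altitude = 1400 m + 700 m = 2100 m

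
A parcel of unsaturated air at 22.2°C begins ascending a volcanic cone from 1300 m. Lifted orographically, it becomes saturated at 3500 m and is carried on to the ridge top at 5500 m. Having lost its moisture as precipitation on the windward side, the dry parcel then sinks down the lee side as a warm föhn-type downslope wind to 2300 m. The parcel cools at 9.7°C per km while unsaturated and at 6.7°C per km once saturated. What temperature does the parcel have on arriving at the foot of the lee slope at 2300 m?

18.5°C

From 1300 m to 3500 m (dry): cools by 9.7 × 2.2 = 21.34°C, giving 0.86°C.
From 3500 m to 5500 m (saturated): cools by 6.7 × 2 = 13.4°C, giving -12.54°C.
From 5500 m to 2300 m (dry descent): warms by 9.7 × 3.2 = 31.04°C, giving 18.5°C.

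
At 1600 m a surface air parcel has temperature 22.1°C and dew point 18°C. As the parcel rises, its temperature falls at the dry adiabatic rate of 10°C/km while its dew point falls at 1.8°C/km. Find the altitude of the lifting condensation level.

2100 m

T and T_d converge at 10 − 1.8 = 8.2°C per km
Height above start = (22.1 − 18) / 8.2 = 0.5 km
LCL altitude = 1600 m + 500 m = 2100 m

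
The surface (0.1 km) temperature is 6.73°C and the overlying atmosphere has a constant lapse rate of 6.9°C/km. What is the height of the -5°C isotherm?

1.8 km

Height above start = (6.73 − (-5)) / 6.9 = 1.7 km
Altitude = 100 m + 1700 m = 1800 m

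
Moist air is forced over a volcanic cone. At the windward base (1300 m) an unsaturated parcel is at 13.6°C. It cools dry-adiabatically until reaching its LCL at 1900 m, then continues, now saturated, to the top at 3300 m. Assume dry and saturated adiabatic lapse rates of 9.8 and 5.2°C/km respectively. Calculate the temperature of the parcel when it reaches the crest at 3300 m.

0.44°C

1300 → 1900 m (dry, 9.8°C/km): ΔT = -9.8 × 0.6 = -5.88°C → T = 7.72°C
1900 → 3300 m (saturated, 5.2°C/km): ΔT = -5.2 × 1.4 = -7.28°C → T = 0.44°C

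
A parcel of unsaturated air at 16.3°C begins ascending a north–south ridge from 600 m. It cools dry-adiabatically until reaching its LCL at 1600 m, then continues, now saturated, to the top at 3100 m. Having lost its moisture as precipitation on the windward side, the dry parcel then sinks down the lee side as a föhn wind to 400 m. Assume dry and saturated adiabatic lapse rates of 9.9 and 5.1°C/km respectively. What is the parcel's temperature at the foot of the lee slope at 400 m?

From 600 m to 1600 m (dry): cools by 9.9 × 1 = 9.9°C, giving 6.4°C.
From 1600 m to 3100 m (saturated): cools by 5.1 × 1.5 = 7.65°C, giving -1.25°C.
From 3100 m to 400 m (dry descent): warms by 9.9 × 2.7 = 26.73°C, giving 25.48°C.

25.48°C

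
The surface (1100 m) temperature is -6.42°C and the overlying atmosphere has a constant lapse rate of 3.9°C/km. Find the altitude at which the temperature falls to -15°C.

Height above start = (-6.42 − (-15)) / 3.9 = 2.2 km
Altitude = 1100 m + 2200 m = 3300 m

3300 m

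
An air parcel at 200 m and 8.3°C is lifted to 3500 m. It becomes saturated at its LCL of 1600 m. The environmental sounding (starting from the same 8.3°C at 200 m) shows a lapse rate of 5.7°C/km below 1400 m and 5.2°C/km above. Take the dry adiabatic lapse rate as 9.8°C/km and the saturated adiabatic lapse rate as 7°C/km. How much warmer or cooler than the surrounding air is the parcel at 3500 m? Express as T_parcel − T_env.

Parcel:
  Dry to 1600 m: -9.8 × 1.4 km = -13.72°C, so T = -5.42°C.
  Saturated to 3500 m: -7 × 1.9 km = -13.3°C, so T = -18.72°C.
Environment:
  Environment, lower layer to 1400 m: -5.7 × 1.2 km = -6.84°C, so T = 1.46°C.
  Environment, upper layer to 3500 m: -5.2 × 2.1 km = -10.92°C, so T = -9.46°C.
T_parcel − T_env = -18.72 − (-9.46) = -9.26°C

-9.26°C (parcel cooler than environment)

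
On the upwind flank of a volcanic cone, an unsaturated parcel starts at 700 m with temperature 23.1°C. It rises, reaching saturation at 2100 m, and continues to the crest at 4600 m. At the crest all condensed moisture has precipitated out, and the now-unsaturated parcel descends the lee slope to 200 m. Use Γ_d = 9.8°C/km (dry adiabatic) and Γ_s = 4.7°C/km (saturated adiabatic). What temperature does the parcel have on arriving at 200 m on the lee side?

40.75°C

700 → 2100 m (dry, 9.8°C/km): ΔT = -9.8 × 1.4 = -13.72°C → T = 9.38°C
2100 → 4600 m (saturated, 4.7°C/km): ΔT = -4.7 × 2.5 = -11.75°C → T = -2.37°C
4600 → 200 m (dry descent, 9.8°C/km): ΔT = +9.8 × 4.4 = +43.12°C → T = 40.75°C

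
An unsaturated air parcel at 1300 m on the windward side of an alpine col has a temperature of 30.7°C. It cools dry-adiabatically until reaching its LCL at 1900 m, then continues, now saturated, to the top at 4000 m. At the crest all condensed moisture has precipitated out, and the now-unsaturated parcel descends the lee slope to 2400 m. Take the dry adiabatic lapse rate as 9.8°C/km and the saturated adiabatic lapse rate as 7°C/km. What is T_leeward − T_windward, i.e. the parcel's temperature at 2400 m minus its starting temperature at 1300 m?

1300–1900 m, dry: Δz = 0.6 km ⇒ ΔT = -5.88°C; T = 24.82°C
1900–4000 m, saturated: Δz = 2.1 km ⇒ ΔT = -14.7°C; T = 10.12°C
4000–2400 m, dry descent: Δz = 1.6 km ⇒ ΔT = +15.68°C; T = 25.8°C
Net change vs windward start: 25.8 − 30.7 = -4.9°C

-4.9°C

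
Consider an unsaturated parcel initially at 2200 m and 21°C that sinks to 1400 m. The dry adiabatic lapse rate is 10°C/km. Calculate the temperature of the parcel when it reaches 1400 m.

2200–1400 m, dry adiabatic: Δz = 0.8 km ⇒ ΔT = +8°C; T = 29°C

29°C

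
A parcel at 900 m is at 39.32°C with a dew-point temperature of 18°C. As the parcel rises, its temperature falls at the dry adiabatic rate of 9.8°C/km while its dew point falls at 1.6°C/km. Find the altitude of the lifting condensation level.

T and T_d converge at 9.8 − 1.6 = 8.2°C per km
Height above start = (39.32 − 18) / 8.2 = 2.6 km
LCL altitude = 900 m + 2600 m = 3500 m

3500 m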